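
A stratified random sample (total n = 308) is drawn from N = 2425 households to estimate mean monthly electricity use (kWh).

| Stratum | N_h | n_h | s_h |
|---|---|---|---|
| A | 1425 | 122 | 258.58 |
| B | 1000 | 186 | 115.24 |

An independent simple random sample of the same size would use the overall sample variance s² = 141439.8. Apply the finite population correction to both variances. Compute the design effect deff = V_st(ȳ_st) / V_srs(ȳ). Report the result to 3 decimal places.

deff ≈ 0.456

V̂(ȳ_st) = Σ W_h² (1 − n_h/N_h) s_h²/n_h, with W_h = N_h/N and N = 2425:
  stratum A: (1425/2425)²·(1 − 122/1425)·258.58²/122 = 173.048
  stratum B: (1000/2425)²·(1 − 186/1000)·115.24²/186 = 9.88313
V_st = 182.931
V_srs = (1 − 308/2425)·141439.8/308 = 400.894
deff = V_st / V_srs = 182.931/400.894 = 0.4563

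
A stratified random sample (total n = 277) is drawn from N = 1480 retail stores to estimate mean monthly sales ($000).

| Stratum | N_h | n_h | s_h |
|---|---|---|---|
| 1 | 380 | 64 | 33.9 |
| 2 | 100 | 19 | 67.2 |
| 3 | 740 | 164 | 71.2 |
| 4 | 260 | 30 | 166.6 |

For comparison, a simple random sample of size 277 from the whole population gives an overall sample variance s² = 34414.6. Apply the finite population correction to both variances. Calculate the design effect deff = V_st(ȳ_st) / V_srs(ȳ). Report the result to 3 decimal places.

deff ≈ 0.328

V̂(ȳ_st) = Σ W_h² (1 − n_h/N_h) s_h²/n_h, with W_h = N_h/N and N = 1480:
  stratum 1: (380/1480)²·(1 − 64/380)·33.9²/64 = 0.984389
  stratum 2: (100/1480)²·(1 − 19/100)·67.2²/19 = 0.878914
  stratum 3: (740/1480)²·(1 − 164/740)·71.2²/164 = 6.01516
  stratum 4: (260/1480)²·(1 − 30/260)·166.6²/30 = 25.2584
V_st = 33.1369
V_srs = (1 − 277/1480)·34414.6/277 = 100.987
deff = V_st / V_srs = 33.1369/100.987 = 0.3281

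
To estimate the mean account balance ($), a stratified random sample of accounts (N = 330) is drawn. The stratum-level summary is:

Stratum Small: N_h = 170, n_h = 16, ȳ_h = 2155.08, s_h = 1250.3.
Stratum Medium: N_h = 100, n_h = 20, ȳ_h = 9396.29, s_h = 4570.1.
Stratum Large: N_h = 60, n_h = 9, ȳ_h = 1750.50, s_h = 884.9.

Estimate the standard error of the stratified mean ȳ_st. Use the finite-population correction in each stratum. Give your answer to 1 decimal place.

SE(ȳ_st) ≈ 320.4

V̂(ȳ_st) = Σ W_h² (1 − n_h/N_h) s_h²/n_h, with W_h = N_h/N and N = 330:
  stratum Small: (170/330)²·(1 − 16/170)·1250.3²/16 = 23488.2
  stratum Medium: (100/330)²·(1 − 20/100)·4570.1²/20 = 76715.6
  stratum Large: (60/330)²·(1 − 9/60)·884.9²/9 = 2444.78
V̂(ȳ_st) = 102649
SE(ȳ_st) = √102649 = 320.388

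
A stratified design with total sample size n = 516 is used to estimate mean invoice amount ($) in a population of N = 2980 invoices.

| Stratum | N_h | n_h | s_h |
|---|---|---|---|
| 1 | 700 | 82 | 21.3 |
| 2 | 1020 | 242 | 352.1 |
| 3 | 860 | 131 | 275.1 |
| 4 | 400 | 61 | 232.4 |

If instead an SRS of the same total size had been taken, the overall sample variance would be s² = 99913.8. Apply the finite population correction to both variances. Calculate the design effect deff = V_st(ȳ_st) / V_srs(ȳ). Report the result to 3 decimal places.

V̂(ȳ_st) = Σ W_h² (1 − n_h/N_h) s_h²/n_h, with W_h = N_h/N and N = 2980:
  stratum 1: (700/2980)²·(1 − 82/700)·21.3²/82 = 0.269525
  stratum 2: (1020/2980)²·(1 − 242/1020)·352.1²/242 = 45.7787
  stratum 3: (860/2980)²·(1 − 131/860)·275.1²/131 = 40.7853
  stratum 4: (400/2980)²·(1 − 61/400)·232.4²/61 = 13.5198
V_st = 100.353
V_srs = (1 − 516/2980)·99913.8/516 = 160.103
deff = V_st / V_srs = 100.353/160.103 = 0.6268

deff ≈ 0.627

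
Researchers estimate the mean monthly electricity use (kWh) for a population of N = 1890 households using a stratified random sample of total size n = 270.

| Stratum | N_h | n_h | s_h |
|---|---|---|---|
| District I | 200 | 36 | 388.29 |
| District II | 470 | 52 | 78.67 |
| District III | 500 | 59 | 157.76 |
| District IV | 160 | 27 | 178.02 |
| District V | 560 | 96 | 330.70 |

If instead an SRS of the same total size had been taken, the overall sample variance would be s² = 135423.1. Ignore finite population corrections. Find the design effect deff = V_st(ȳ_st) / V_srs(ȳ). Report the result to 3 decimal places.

deff ≈ 0.383

V̂(ȳ_st) = Σ W_h² s_h²/n_h, with W_h = N_h/N and N = 1890:
  stratum District I: (200/1890)²·388.29²/36 = 46.8971
  stratum District II: (470/1890)²·78.67²/52 = 7.36016
  stratum District III: (500/1890)²·157.76²/59 = 29.5228
  stratum District IV: (160/1890)²·178.02²/27 = 8.41182
  stratum District V: (560/1890)²·330.70²/96 = 100.011
V_st = 192.203
V_srs = s²/n = 135423.1/270 = 501.567
deff = V_st / V_srs = 192.203/501.567 = 0.3832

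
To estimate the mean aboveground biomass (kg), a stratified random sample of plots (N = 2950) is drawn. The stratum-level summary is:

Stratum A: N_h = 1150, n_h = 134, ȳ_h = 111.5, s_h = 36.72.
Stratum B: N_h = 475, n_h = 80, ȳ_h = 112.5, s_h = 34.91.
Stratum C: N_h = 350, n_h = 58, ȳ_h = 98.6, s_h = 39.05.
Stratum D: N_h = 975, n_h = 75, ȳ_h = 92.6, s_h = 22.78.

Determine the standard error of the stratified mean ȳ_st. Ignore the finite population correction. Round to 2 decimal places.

V̂(ȳ_st) = Σ W_h² s_h²/n_h, with W_h = N_h/N and N = 2950:
  stratum A: (1150/2950)²·36.72²/134 = 1.52916
  stratum B: (475/2950)²·34.91²/80 = 0.39496
  stratum C: (350/2950)²·39.05²/58 = 0.370089
  stratum D: (975/2950)²·22.78²/75 = 0.755808
V̂(ȳ_st) = 3.05001
SE(ȳ_st) = √3.05001 = 1.74643

SE(ȳ_st) ≈ 1.75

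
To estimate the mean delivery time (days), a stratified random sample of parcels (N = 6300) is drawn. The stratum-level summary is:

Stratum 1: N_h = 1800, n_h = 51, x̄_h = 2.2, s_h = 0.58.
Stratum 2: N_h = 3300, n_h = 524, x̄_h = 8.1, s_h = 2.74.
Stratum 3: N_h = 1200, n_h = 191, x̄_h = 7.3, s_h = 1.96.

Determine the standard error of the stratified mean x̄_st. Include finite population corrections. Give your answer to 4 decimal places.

V̂(x̄_st) = Σ W_h² (1 − n_h/N_h) s_h²/n_h, with W_h = N_h/N and N = 6300:
  stratum 1: (1800/6300)²·(1 − 51/1800)·0.58²/51 = 0.000523199
  stratum 2: (3300/6300)²·(1 − 524/3300)·2.74²/524 = 0.00330691
  stratum 3: (1200/6300)²·(1 − 191/1200)·1.96²/191 = 0.000613578
V̂(x̄_st) = 0.00444369
SE(x̄_st) = √0.00444369 = 0.066661

SE(x̄_st) ≈ 0.0667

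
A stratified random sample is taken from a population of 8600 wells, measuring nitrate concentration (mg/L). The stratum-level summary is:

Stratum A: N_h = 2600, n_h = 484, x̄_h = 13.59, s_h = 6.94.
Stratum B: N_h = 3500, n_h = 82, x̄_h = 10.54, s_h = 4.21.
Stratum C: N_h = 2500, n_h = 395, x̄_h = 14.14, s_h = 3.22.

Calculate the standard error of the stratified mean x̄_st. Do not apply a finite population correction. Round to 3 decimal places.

SE(x̄_st) ≈ 0.217

V̂(x̄_st) = Σ W_h² s_h²/n_h, with W_h = N_h/N and N = 8600:
  stratum A: (2600/8600)²·6.94²/484 = 0.00909543
  stratum B: (3500/8600)²·4.21²/82 = 0.0358005
  stratum C: (2500/8600)²·3.22²/395 = 0.00221818
V̂(x̄_st) = 0.0471142
SE(x̄_st) = √0.0471142 = 0.217058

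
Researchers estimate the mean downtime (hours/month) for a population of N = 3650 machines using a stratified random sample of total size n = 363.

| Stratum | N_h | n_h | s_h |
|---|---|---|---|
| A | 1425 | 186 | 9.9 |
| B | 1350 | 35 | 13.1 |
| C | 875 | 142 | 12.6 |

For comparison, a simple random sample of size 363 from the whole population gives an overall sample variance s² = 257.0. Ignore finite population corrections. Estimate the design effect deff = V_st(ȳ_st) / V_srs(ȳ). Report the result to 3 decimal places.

deff ≈ 1.152

V̂(ȳ_st) = Σ W_h² s_h²/n_h, with W_h = N_h/N and N = 3650:
  stratum A: (1425/3650)²·9.9²/186 = 0.0803159
  stratum B: (1350/3650)²·13.1²/35 = 0.670743
  stratum C: (875/3650)²·12.6²/142 = 0.0642515
V_st = 0.815311
V_srs = s²/n = 257.0/363 = 0.707989
deff = V_st / V_srs = 0.815311/0.707989 = 1.1516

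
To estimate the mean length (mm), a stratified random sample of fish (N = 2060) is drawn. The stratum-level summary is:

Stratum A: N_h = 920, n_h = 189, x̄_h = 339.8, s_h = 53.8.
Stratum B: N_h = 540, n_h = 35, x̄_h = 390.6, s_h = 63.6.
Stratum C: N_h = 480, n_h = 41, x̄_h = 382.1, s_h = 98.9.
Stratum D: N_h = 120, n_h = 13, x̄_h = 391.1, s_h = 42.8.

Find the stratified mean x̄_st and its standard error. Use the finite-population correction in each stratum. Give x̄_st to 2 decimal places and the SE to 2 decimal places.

x̄_st = Σ W_h x̄_h = (920·339.8 + 540·390.6 + 480·382.1 + 120·391.1)/2060 = 365.96117
V̂(x̄_st) = Σ W_h² (1 − n_h/N_h) s_h²/n_h, with W_h = N_h/N and N = 2060:
  stratum A: (920/2060)²·(1 − 189/920)·53.8²/189 = 2.42702
  stratum B: (540/2060)²·(1 − 35/540)·63.6²/35 = 7.42672
  stratum C: (480/2060)²·(1 − 41/480)·98.9²/41 = 11.8462
  stratum D: (120/2060)²·(1 − 13/120)·42.8²/13 = 0.426358
V̂(x̄_st) = 22.1263
SE(x̄_st) = √22.1263 = 4.70386

x̄_st ≈ 365.96, SE ≈ 4.70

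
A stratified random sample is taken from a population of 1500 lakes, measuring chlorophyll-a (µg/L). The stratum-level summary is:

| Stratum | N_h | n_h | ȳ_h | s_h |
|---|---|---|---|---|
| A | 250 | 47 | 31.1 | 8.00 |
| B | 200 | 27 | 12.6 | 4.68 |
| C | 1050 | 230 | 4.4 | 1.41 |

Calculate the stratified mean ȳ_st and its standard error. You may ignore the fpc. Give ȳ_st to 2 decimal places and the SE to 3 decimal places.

ȳ_st = Σ W_h ȳ_h = (250·31.1 + 200·12.6 + 1050·4.4)/1500 = 9.94333
V̂(ȳ_st) = Σ W_h² s_h²/n_h, with W_h = N_h/N and N = 1500:
  stratum A: (250/1500)²·8.00²/47 = 0.0378251
  stratum B: (200/1500)²·4.68²/27 = 0.0144213
  stratum C: (1050/1500)²·1.41²/230 = 0.00423552
V̂(ȳ_st) = 0.0564819
SE(ȳ_st) = √0.0564819 = 0.237659

ȳ_st ≈ 9.94, SE ≈ 0.238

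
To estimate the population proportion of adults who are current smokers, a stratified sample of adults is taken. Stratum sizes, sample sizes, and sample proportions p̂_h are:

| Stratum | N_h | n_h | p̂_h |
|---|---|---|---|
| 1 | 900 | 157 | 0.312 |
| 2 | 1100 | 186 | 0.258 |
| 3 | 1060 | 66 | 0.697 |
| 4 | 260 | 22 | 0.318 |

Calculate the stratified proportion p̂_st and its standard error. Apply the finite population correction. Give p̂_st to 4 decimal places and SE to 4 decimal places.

N = 3320; stratum weights W_h = N_h/N.
p̂_st = Σ W_h p̂_h = (900·0.312 + 1100·0.258 + 1060·0.697 + 260·0.318)/3320 = 0.41750
V̂(p̂_st) = Σ W_h² (1 − n_h/N_h) p̂_h(1−p̂_h)/(n_h−1):
  stratum 1: (900/3320)²·(1 − 157/900)·0.312·0.688/156 = 8.34783e-05
  stratum 2: (1100/3320)²·(1 − 186/1100)·0.258·0.742/185 = 9.43875e-05
  stratum 3: (1060/3320)²·(1 − 66/1060)·0.697·0.303/65 = 0.000310583
  stratum 4: (260/3320)²·(1 − 22/260)·0.318·0.682/21 = 5.79784e-05
V̂(p̂_st) = 0.000546428; SE = √V̂ = 0.0233758

p̂_st ≈ 0.4175, SE ≈ 0.0234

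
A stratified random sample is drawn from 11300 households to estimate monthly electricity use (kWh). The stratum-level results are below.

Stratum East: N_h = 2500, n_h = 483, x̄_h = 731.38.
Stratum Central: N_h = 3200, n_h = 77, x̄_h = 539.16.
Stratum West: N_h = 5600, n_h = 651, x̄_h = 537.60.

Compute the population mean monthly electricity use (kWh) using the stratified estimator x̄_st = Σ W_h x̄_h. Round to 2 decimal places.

N = Σ N_h = 11300. Stratum weights W_h = N_h/N.
x̄_st = (2500·731.38 + 3200·539.16 + 5600·537.60) / 11300 = 580.9135

x̄_st ≈ 580.91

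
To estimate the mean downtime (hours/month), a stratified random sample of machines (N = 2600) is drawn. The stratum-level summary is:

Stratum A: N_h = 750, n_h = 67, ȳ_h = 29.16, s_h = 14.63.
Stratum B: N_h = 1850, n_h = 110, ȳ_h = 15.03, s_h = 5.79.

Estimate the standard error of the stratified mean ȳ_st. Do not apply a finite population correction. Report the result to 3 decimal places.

SE(ȳ_st) ≈ 0.648

V̂(ȳ_st) = Σ W_h² s_h²/n_h, with W_h = N_h/N and N = 2600:
  stratum A: (750/2600)²·14.63²/67 = 0.265821
  stratum B: (1850/2600)²·5.79²/110 = 0.154298
V̂(ȳ_st) = 0.42012
SE(ȳ_st) = √0.42012 = 0.648166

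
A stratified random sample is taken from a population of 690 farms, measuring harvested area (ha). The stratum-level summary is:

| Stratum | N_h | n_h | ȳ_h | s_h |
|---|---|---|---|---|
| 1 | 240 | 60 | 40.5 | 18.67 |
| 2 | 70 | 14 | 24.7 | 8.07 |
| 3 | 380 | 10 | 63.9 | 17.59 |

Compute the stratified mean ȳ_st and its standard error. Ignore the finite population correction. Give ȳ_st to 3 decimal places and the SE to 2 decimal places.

ȳ_st ≈ 51.784, SE ≈ 3.18

ȳ_st = Σ W_h ȳ_h = (240·40.5 + 70·24.7 + 380·63.9)/690 = 51.78406
V̂(ȳ_st) = Σ W_h² s_h²/n_h, with W_h = N_h/N and N = 690:
  stratum 1: (240/690)²·18.67²/60 = 0.702848
  stratum 2: (70/690)²·8.07²/14 = 0.0478759
  stratum 3: (380/690)²·17.59²/10 = 9.38427
V̂(ȳ_st) = 10.135
SE(ȳ_st) = √10.135 = 3.18355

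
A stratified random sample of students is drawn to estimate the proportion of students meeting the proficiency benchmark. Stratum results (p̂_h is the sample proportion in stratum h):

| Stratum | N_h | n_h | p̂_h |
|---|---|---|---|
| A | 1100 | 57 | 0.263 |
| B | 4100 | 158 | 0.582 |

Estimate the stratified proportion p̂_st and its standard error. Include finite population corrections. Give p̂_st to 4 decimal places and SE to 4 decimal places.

p̂_st ≈ 0.5145, SE ≈ 0.0328

N = 5200; stratum weights W_h = N_h/N.
p̂_st = Σ W_h p̂_h = (1100·0.263 + 4100·0.582)/5200 = 0.51452
V̂(p̂_st) = Σ W_h² (1 − n_h/N_h) p̂_h(1−p̂_h)/(n_h−1):
  stratum A: (1100/5200)²·(1 − 57/1100)·0.263·0.737/56 = 0.000146861
  stratum B: (4100/5200)²·(1 − 158/4100)·0.582·0.418/157 = 0.000926176
V̂(p̂_st) = 0.00107304; SE = √V̂ = 0.0327572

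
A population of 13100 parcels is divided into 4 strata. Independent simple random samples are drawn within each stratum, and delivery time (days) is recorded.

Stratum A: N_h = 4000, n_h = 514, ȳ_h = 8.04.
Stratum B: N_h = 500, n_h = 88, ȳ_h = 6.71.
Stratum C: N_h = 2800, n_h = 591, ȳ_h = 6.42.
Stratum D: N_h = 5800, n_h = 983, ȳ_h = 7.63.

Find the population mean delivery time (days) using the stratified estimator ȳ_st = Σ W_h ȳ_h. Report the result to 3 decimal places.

ȳ_st ≈ 7.461

N = Σ N_h = 13100. Stratum weights W_h = N_h/N.
ȳ_st = (4000·8.04 + 500·6.71 + 2800·6.42 + 5800·7.63) / 13100 = 7.46145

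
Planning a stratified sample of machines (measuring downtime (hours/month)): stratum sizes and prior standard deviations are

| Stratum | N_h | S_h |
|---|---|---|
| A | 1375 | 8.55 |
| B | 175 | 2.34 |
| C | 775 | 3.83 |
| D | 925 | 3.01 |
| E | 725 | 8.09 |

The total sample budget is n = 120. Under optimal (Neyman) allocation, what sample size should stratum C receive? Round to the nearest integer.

Neyman allocation: n_h = n · N_h S_h / Σ N_i S_i, with n = 120.
  stratum A: N_h·S_h = 1375·8.55 = 11756.25
  stratum B: N_h·S_h = 175·2.34 = 409.50
  stratum C: N_h·S_h = 775·3.83 = 2968.25
  stratum D: N_h·S_h = 925·3.01 = 2784.25
  stratum E: N_h·S_h = 725·8.09 = 5865.25
Σ N_h S_h = 23783.50
n for stratum C = 120·2968.25/23783.50 = 14.976 → 15

15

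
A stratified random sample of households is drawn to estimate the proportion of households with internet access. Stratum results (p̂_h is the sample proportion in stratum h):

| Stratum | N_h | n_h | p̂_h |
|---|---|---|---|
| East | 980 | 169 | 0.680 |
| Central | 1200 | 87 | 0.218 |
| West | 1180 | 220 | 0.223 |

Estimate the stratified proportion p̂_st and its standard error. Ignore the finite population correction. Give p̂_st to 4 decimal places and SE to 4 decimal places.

N = 3360; stratum weights W_h = N_h/N.
p̂_st = Σ W_h p̂_h = (980·0.680 + 1200·0.218 + 1180·0.223)/3360 = 0.35451
V̂(p̂_st) = Σ W_h² p̂_h(1−p̂_h)/(n_h−1):
  stratum East: (980/3360)²·0.680·0.320/168 = 0.000110185
  stratum Central: (1200/3360)²·0.218·0.782/86 = 0.000252842
  stratum West: (1180/3360)²·0.223·0.777/219 = 9.75814e-05
V̂(p̂_st) = 0.000460608; SE = √V̂ = 0.0214618

p̂_st ≈ 0.3545, SE ≈ 0.0215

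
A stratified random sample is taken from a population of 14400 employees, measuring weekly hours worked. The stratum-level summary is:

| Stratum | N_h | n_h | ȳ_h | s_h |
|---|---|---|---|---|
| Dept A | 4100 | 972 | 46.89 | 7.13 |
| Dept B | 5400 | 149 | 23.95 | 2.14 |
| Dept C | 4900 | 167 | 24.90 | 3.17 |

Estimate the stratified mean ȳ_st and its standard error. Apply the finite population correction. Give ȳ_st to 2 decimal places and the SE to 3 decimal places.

ȳ_st ≈ 30.80, SE ≈ 0.119

ȳ_st = Σ W_h ȳ_h = (4100·46.89 + 5400·23.95 + 4900·24.90)/14400 = 30.80479
V̂(ȳ_st) = Σ W_h² (1 − n_h/N_h) s_h²/n_h, with W_h = N_h/N and N = 14400:
  stratum Dept A: (4100/14400)²·(1 − 972/4100)·7.13²/972 = 0.00323473
  stratum Dept B: (5400/14400)²·(1 − 149/5400)·2.14²/149 = 0.00420293
  stratum Dept C: (4900/14400)²·(1 − 167/4900)·3.17²/167 = 0.00672992
V̂(ȳ_st) = 0.0141676
SE(ȳ_st) = √0.0141676 = 0.119028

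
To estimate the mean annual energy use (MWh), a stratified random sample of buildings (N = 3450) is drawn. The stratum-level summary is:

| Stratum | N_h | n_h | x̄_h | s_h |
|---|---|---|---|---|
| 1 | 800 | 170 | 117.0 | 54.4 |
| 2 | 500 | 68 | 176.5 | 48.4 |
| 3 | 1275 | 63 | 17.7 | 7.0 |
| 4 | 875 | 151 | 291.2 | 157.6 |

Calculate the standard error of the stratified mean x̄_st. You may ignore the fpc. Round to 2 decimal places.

SE(x̄_st) ≈ 3.51

V̂(x̄_st) = Σ W_h² s_h²/n_h, with W_h = N_h/N and N = 3450:
  stratum 1: (800/3450)²·54.4²/170 = 0.936032
  stratum 2: (500/3450)²·48.4²/68 = 0.723575
  stratum 3: (1275/3450)²·7.0²/63 = 0.106228
  stratum 4: (875/3450)²·157.6²/151 = 10.5807
V̂(x̄_st) = 12.3465
SE(x̄_st) = √12.3465 = 3.51376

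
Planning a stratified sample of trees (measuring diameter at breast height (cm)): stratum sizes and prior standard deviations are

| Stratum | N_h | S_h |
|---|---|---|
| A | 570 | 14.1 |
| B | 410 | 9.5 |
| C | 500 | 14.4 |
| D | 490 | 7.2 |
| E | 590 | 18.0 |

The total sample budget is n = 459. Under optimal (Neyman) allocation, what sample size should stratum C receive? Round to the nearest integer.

99

Neyman allocation: n_h = n · N_h S_h / Σ N_i S_i, with n = 459.
  stratum A: N_h·S_h = 570·14.1 = 8037.00
  stratum B: N_h·S_h = 410·9.5 = 3895.00
  stratum C: N_h·S_h = 500·14.4 = 7200.00
  stratum D: N_h·S_h = 490·7.2 = 3528.00
  stratum E: N_h·S_h = 590·18.0 = 10620.00
Σ N_h S_h = 33280.00
n for stratum C = 459·7200.00/33280.00 = 99.303 → 99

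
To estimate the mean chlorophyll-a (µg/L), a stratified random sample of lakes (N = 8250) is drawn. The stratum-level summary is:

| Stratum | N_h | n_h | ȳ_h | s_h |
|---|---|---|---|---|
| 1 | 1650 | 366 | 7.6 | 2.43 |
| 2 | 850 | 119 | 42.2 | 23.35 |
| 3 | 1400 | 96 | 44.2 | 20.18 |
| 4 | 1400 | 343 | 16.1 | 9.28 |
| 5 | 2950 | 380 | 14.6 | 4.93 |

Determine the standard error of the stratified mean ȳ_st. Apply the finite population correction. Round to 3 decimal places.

SE(ȳ_st) ≈ 0.411

V̂(ȳ_st) = Σ W_h² (1 − n_h/N_h) s_h²/n_h, with W_h = N_h/N and N = 8250:
  stratum 1: (1650/8250)²·(1 − 366/1650)·2.43²/366 = 0.000502195
  stratum 2: (850/8250)²·(1 − 119/850)·23.35²/119 = 0.0418269
  stratum 3: (1400/8250)²·(1 − 96/1400)·20.18²/96 = 0.113781
  stratum 4: (1400/8250)²·(1 − 343/1400)·9.28²/343 = 0.0054588
  stratum 5: (2950/8250)²·(1 − 380/2950)·4.93²/380 = 0.00712455
V̂(ȳ_st) = 0.168693
SE(ȳ_st) = √0.168693 = 0.410723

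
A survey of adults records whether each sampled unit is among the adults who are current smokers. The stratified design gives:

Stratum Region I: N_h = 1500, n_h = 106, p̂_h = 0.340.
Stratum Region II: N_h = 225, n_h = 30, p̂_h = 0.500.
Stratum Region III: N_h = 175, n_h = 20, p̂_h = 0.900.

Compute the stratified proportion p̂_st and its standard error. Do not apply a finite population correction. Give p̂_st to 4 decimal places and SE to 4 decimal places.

N = 1900; stratum weights W_h = N_h/N.
p̂_st = Σ W_h p̂_h = (1500·0.340 + 225·0.500 + 175·0.900)/1900 = 0.41053
V̂(p̂_st) = Σ W_h² p̂_h(1−p̂_h)/(n_h−1):
  stratum Region I: (1500/1900)²·0.340·0.660/105 = 0.00133201
  stratum Region II: (225/1900)²·0.500·0.500/29 = 0.000120893
  stratum Region III: (175/1900)²·0.900·0.100/19 = 4.01844e-05
V̂(p̂_st) = 0.00149309; SE = √V̂ = 0.0386405

p̂_st ≈ 0.4105, SE ≈ 0.0386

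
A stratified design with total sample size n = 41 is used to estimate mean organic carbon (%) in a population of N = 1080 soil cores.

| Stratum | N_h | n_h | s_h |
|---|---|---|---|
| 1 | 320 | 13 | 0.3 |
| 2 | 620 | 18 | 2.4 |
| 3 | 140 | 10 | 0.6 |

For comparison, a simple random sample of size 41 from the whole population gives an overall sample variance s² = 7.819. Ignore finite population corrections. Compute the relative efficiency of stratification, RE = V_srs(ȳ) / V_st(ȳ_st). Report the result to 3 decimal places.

V̂(ȳ_st) = Σ W_h² s_h²/n_h, with W_h = N_h/N and N = 1080:
  stratum 1: (320/1080)²·0.3²/13 = 0.000607787
  stratum 2: (620/1080)²·2.4²/18 = 0.10546
  stratum 3: (140/1080)²·0.6²/10 = 0.000604938
V_st = 0.106672
V_srs = s²/n = 7.819/41 = 0.190707
Relative efficiency = V_srs / V_st = 0.190707/0.106672 = 1.7878

RE ≈ 1.788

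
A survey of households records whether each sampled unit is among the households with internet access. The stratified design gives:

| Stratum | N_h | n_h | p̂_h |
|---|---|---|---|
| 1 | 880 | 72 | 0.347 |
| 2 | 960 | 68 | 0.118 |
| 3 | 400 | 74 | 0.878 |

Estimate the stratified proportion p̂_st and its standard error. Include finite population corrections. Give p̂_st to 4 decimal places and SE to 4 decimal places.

p̂_st ≈ 0.3437, SE ≈ 0.0275

N = 2240; stratum weights W_h = N_h/N.
p̂_st = Σ W_h p̂_h = (880·0.347 + 960·0.118 + 400·0.878)/2240 = 0.34368
V̂(p̂_st) = Σ W_h² (1 − n_h/N_h) p̂_h(1−p̂_h)/(n_h−1):
  stratum 1: (880/2240)²·(1 − 72/880)·0.347·0.653/71 = 0.000452254
  stratum 2: (960/2240)²·(1 − 68/960)·0.118·0.882/67 = 0.000265104
  stratum 3: (400/2240)²·(1 − 74/400)·0.878·0.122/73 = 3.81341e-05
V̂(p̂_st) = 0.000755492; SE = √V̂ = 0.0274862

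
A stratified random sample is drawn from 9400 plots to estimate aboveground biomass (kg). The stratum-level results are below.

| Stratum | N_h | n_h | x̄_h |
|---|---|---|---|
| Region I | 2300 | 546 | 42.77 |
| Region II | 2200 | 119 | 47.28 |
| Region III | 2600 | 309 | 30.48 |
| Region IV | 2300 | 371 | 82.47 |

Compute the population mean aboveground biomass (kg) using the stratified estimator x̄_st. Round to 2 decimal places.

N = Σ N_h = 9400. Stratum weights W_h = N_h/N.
x̄_st = (2300·42.77 + 2200·47.28 + 2600·30.48 + 2300·82.47) / 9400 = 50.1400

x̄_st ≈ 50.14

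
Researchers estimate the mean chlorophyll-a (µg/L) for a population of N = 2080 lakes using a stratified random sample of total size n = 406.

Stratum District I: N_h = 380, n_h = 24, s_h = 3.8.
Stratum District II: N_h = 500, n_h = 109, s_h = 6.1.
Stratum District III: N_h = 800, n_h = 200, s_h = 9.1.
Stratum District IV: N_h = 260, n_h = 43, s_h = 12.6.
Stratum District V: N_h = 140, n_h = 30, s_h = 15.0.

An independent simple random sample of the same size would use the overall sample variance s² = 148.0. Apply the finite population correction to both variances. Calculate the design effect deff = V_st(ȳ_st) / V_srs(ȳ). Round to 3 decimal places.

deff ≈ 0.528

V̂(ȳ_st) = Σ W_h² (1 − n_h/N_h) s_h²/n_h, with W_h = N_h/N and N = 2080:
  stratum District I: (380/2080)²·(1 − 24/380)·3.8²/24 = 0.0188132
  stratum District II: (500/2080)²·(1 − 109/500)·6.1²/109 = 0.015426
  stratum District III: (800/2080)²·(1 − 200/800)·9.1²/200 = 0.0459375
  stratum District IV: (260/2080)²·(1 − 43/260)·12.6²/43 = 0.0481481
  stratum District V: (140/2080)²·(1 − 30/140)·15.0²/30 = 0.0266966
V_st = 0.155021
V_srs = (1 − 406/2080)·148.0/406 = 0.293378
deff = V_st / V_srs = 0.155021/0.293378 = 0.5284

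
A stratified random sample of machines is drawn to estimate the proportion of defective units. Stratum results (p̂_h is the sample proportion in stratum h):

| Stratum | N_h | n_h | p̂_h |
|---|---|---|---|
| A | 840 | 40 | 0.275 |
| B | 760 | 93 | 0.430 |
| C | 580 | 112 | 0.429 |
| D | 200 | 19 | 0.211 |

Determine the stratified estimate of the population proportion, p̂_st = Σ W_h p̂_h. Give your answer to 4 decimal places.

p̂_st ≈ 0.3566

N = 2380; stratum weights W_h = N_h/N.
p̂_st = Σ W_h p̂_h = (840·0.275 + 760·0.430 + 580·0.429 + 200·0.211)/2380 = 0.35665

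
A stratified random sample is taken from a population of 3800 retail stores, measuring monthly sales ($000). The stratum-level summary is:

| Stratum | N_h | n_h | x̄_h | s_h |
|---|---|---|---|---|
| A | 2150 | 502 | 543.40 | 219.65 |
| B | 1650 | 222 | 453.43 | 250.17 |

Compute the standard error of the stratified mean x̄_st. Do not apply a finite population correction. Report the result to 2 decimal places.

V̂(x̄_st) = Σ W_h² s_h²/n_h, with W_h = N_h/N and N = 3800:
  stratum A: (2150/3800)²·219.65²/502 = 30.7658
  stratum B: (1650/3800)²·250.17²/222 = 53.1518
V̂(x̄_st) = 83.9176
SE(x̄_st) = √83.9176 = 9.16066

SE(x̄_st) ≈ 9.16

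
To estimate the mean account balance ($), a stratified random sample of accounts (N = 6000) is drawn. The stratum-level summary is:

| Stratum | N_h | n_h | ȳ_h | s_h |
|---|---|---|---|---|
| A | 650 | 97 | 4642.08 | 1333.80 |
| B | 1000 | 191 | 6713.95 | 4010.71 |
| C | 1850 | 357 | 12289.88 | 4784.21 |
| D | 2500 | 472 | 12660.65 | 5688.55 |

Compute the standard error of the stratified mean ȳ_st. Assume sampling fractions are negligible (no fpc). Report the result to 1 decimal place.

SE(ȳ_st) ≈ 143.4

V̂(ȳ_st) = Σ W_h² s_h²/n_h, with W_h = N_h/N and N = 6000:
  stratum A: (650/6000)²·1333.80²/97 = 215.245
  stratum B: (1000/6000)²·4010.71²/191 = 2339.41
  stratum C: (1850/6000)²·4784.21²/357 = 6095.27
  stratum D: (2500/6000)²·5688.55²/472 = 11902.5
V̂(ȳ_st) = 20552.4
SE(ȳ_st) = √20552.4 = 143.361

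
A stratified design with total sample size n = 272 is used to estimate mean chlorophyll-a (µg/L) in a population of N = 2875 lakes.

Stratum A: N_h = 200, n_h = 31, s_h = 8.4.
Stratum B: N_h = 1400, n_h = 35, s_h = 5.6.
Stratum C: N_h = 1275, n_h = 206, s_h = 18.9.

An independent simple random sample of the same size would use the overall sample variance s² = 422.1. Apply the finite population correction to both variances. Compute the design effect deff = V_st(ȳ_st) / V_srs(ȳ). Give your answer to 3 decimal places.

V̂(ȳ_st) = Σ W_h² (1 − n_h/N_h) s_h²/n_h, with W_h = N_h/N and N = 2875:
  stratum A: (200/2875)²·(1 − 31/200)·8.4²/31 = 0.0093076
  stratum B: (1400/2875)²·(1 − 35/1400)·5.6²/35 = 0.207154
  stratum C: (1275/2875)²·(1 − 206/1275)·18.9²/206 = 0.285936
V_st = 0.502397
V_srs = (1 − 272/2875)·422.1/272 = 1.40502
deff = V_st / V_srs = 0.502397/1.40502 = 0.3576

deff ≈ 0.358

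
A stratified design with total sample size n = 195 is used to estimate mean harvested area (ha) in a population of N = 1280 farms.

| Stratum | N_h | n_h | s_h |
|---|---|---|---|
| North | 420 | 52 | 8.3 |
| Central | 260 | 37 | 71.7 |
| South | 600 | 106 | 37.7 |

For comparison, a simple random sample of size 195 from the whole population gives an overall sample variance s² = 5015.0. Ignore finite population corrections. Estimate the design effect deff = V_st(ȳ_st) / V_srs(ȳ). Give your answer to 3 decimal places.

deff ≈ 0.343

V̂(ȳ_st) = Σ W_h² s_h²/n_h, with W_h = N_h/N and N = 1280:
  stratum North: (420/1280)²·8.3²/52 = 0.142637
  stratum Central: (260/1280)²·71.7²/37 = 5.73275
  stratum South: (600/1280)²·37.7²/106 = 2.94618
V_st = 8.82157
V_srs = s²/n = 5015.0/195 = 25.7179
deff = V_st / V_srs = 8.82157/25.7179 = 0.3430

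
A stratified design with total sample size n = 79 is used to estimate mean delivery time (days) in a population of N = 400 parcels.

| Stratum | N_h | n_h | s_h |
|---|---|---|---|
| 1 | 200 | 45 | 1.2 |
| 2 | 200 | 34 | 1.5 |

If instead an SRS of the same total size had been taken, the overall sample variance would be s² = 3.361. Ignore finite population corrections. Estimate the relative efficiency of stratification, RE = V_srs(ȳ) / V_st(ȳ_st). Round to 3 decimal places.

RE ≈ 1.733

V̂(ȳ_st) = Σ W_h² s_h²/n_h, with W_h = N_h/N and N = 400:
  stratum 1: (200/400)²·1.2²/45 = 0.008
  stratum 2: (200/400)²·1.5²/34 = 0.0165441
V_st = 0.0245441
V_srs = s²/n = 3.361/79 = 0.0425443
Relative efficiency = V_srs / V_st = 0.0425443/0.0245441 = 1.7334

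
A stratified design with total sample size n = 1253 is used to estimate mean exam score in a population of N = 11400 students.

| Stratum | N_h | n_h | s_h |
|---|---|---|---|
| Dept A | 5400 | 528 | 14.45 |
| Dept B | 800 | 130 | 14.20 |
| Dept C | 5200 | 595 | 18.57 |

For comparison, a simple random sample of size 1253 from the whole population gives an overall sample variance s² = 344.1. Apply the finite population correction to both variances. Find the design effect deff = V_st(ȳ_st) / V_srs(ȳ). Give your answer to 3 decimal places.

deff ≈ 0.791

V̂(ȳ_st) = Σ W_h² (1 − n_h/N_h) s_h²/n_h, with W_h = N_h/N and N = 11400:
  stratum Dept A: (5400/11400)²·(1 − 528/5400)·14.45²/528 = 0.0800559
  stratum Dept B: (800/11400)²·(1 − 130/800)·14.20²/130 = 0.00639718
  stratum Dept C: (5200/11400)²·(1 − 595/5200)·18.57²/595 = 0.10679
V_st = 0.193243
V_srs = (1 − 1253/11400)·344.1/1253 = 0.244437
deff = V_st / V_srs = 0.193243/0.244437 = 0.7906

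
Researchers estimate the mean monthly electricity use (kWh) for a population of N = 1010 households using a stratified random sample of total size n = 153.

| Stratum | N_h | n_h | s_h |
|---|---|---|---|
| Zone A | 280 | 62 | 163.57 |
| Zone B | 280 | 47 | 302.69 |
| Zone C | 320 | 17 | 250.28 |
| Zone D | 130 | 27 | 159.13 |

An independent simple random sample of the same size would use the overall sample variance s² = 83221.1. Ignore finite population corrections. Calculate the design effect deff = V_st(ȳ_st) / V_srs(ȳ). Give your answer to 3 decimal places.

V̂(ȳ_st) = Σ W_h² s_h²/n_h, with W_h = N_h/N and N = 1010:
  stratum Zone A: (280/1010)²·163.57²/62 = 33.1657
  stratum Zone B: (280/1010)²·302.69²/47 = 149.821
  stratum Zone C: (320/1010)²·250.28²/17 = 369.88
  stratum Zone D: (130/1010)²·159.13²/27 = 15.5376
V_st = 568.404
V_srs = s²/n = 83221.1/153 = 543.929
deff = V_st / V_srs = 568.404/543.929 = 1.0450

deff ≈ 1.045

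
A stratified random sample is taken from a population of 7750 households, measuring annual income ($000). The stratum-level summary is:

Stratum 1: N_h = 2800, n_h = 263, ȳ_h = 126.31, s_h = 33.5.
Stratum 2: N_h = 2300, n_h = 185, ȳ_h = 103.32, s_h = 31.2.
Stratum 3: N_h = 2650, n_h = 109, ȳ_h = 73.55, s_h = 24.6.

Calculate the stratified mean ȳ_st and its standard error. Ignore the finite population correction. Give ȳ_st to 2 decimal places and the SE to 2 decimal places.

ȳ_st ≈ 101.45, SE ≈ 1.29

ȳ_st = Σ W_h ȳ_h = (2800·126.31 + 2300·103.32 + 2650·73.55)/7750 = 101.44665
V̂(ȳ_st) = Σ W_h² s_h²/n_h, with W_h = N_h/N and N = 7750:
  stratum 1: (2800/7750)²·33.5²/263 = 0.556989
  stratum 2: (2300/7750)²·31.2²/185 = 0.463436
  stratum 3: (2650/7750)²·24.6²/109 = 0.649131
V̂(ȳ_st) = 1.66956
SE(ȳ_st) = √1.66956 = 1.29211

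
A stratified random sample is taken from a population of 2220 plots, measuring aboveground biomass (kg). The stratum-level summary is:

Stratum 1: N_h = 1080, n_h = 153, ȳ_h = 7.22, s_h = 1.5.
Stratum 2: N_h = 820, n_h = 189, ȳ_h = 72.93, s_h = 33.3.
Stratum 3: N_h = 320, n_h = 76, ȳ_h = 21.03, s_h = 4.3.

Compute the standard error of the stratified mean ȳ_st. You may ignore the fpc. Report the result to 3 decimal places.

V̂(ȳ_st) = Σ W_h² s_h²/n_h, with W_h = N_h/N and N = 2220:
  stratum 1: (1080/2220)²·1.5²/153 = 0.00348043
  stratum 2: (820/2220)²·33.3²/189 = 0.800476
  stratum 3: (320/2220)²·4.3²/76 = 0.00505496
V̂(ȳ_st) = 0.809012
SE(ȳ_st) = √0.809012 = 0.899451

SE(ȳ_st) ≈ 0.899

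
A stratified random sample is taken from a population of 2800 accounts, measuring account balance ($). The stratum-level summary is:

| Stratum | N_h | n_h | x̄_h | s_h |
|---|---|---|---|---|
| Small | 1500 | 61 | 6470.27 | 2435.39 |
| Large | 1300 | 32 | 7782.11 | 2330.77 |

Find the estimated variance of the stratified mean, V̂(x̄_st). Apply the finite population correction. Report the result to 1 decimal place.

V̂(x̄_st) ≈ 62463.7

V̂(x̄_st) = Σ W_h² (1 − n_h/N_h) s_h²/n_h, with W_h = N_h/N and N = 2800:
  stratum Small: (1500/2800)²·(1 − 61/1500)·2435.39²/61 = 26769.7
  stratum Large: (1300/2800)²·(1 − 32/1300)·2330.77²/32 = 35694
V̂(x̄_st) = 62463.7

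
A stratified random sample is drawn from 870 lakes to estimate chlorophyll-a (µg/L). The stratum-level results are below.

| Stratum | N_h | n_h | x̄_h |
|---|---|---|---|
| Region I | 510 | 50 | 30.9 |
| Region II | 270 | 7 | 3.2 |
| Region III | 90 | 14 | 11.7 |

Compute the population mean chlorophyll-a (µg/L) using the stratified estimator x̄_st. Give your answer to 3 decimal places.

x̄_st ≈ 20.317

N = Σ N_h = 870. Stratum weights W_h = N_h/N.
x̄_st = (510·30.9 + 270·3.2 + 90·11.7) / 870 = 20.31724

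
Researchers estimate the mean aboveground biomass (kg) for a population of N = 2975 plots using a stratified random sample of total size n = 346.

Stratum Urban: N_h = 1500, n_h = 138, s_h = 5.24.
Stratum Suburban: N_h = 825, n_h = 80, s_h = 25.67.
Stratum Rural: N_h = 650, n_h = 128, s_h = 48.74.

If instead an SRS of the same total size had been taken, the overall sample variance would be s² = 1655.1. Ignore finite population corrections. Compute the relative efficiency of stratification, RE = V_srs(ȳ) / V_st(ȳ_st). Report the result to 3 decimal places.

V̂(ȳ_st) = Σ W_h² s_h²/n_h, with W_h = N_h/N and N = 2975:
  stratum Urban: (1500/2975)²·5.24²/138 = 0.0505815
  stratum Suburban: (825/2975)²·25.67²/80 = 0.633426
  stratum Rural: (650/2975)²·48.74²/128 = 0.885959
V_st = 1.56997
V_srs = s²/n = 1655.1/346 = 4.78353
Relative efficiency = V_srs / V_st = 4.78353/1.56997 = 3.0469

RE ≈ 3.047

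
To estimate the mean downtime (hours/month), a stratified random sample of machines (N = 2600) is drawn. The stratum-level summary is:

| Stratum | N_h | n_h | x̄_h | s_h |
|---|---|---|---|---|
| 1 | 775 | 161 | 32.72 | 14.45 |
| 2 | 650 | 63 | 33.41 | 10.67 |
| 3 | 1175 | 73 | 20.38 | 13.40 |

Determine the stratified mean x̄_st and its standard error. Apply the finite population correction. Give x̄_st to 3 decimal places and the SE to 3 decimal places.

x̄_st = Σ W_h x̄_h = (775·32.72 + 650·33.41 + 1175·20.38)/2600 = 27.31577
V̂(x̄_st) = Σ W_h² (1 − n_h/N_h) s_h²/n_h, with W_h = N_h/N and N = 2600:
  stratum 1: (775/2600)²·(1 − 161/775)·14.45²/161 = 0.0912921
  stratum 2: (650/2600)²·(1 − 63/650)·10.67²/63 = 0.101998
  stratum 3: (1175/2600)²·(1 − 73/1175)·13.40²/73 = 0.47115
V̂(x̄_st) = 0.664441
SE(x̄_st) = √0.664441 = 0.815132

x̄_st ≈ 27.316, SE ≈ 0.815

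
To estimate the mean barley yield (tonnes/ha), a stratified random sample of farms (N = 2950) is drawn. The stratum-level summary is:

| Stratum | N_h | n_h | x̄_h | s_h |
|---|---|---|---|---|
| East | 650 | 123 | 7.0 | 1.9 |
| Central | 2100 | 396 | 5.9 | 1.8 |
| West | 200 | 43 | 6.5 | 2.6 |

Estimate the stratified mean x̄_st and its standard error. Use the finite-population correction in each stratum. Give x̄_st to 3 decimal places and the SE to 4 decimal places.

x̄_st ≈ 6.183, SE ≈ 0.0713

x̄_st = Σ W_h x̄_h = (650·7.0 + 2100·5.9 + 200·6.5)/2950 = 6.18305
V̂(x̄_st) = Σ W_h² (1 − n_h/N_h) s_h²/n_h, with W_h = N_h/N and N = 2950:
  stratum East: (650/2950)²·(1 − 123/650)·1.9²/123 = 0.00115527
  stratum Central: (2100/2950)²·(1 − 396/2100)·1.8²/396 = 0.0033643
  stratum West: (200/2950)²·(1 − 43/200)·2.6²/43 = 0.000567236
V̂(x̄_st) = 0.0050868
SE(x̄_st) = √0.0050868 = 0.0713218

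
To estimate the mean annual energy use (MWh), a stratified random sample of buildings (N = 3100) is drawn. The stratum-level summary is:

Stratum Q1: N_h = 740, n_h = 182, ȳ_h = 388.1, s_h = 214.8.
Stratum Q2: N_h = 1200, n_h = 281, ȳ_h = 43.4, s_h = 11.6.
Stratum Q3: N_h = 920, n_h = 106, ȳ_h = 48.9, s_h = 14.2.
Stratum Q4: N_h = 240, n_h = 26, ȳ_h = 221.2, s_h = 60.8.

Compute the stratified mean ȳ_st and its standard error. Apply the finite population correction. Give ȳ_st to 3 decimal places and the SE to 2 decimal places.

ȳ_st = Σ W_h ȳ_h = (740·388.1 + 1200·43.4 + 920·48.9 + 240·221.2)/3100 = 141.08065
V̂(ȳ_st) = Σ W_h² (1 − n_h/N_h) s_h²/n_h, with W_h = N_h/N and N = 3100:
  stratum Q1: (740/3100)²·(1 − 182/740)·214.8²/182 = 10.8928
  stratum Q2: (1200/3100)²·(1 − 281/1200)·11.6²/281 = 0.0549519
  stratum Q3: (920/3100)²·(1 − 106/920)·14.2²/106 = 0.148238
  stratum Q4: (240/3100)²·(1 − 26/240)·60.8²/26 = 0.759863
V̂(ȳ_st) = 11.8559
SE(ȳ_st) = √11.8559 = 3.44323

ȳ_st ≈ 141.081, SE ≈ 3.44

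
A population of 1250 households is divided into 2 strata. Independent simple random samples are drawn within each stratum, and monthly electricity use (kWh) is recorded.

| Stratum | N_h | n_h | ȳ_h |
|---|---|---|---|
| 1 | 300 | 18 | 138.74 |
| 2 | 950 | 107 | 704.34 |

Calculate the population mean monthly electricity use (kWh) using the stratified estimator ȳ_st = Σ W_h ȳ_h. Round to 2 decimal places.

N = Σ N_h = 1250. Stratum weights W_h = N_h/N.
ȳ_st = (300·138.74 + 950·704.34) / 1250 = 568.5960

ȳ_st ≈ 568.60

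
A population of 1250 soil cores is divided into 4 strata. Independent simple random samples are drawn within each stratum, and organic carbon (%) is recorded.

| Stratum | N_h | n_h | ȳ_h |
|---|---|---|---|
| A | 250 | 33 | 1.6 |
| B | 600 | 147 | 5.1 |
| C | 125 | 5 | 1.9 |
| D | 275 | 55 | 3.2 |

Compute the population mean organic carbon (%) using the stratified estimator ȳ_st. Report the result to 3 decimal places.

N = Σ N_h = 1250. Stratum weights W_h = N_h/N.
ȳ_st = (250·1.6 + 600·5.1 + 125·1.9 + 275·3.2) / 1250 = 3.66200

ȳ_st ≈ 3.662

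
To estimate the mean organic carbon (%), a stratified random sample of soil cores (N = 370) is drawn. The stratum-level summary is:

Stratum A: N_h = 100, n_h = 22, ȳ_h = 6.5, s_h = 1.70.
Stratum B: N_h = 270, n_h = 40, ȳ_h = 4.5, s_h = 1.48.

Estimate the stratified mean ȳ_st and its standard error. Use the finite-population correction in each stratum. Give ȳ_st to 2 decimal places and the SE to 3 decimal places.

ȳ_st ≈ 5.04, SE ≈ 0.180

ȳ_st = Σ W_h ȳ_h = (100·6.5 + 270·4.5)/370 = 5.04054
V̂(ȳ_st) = Σ W_h² (1 − n_h/N_h) s_h²/n_h, with W_h = N_h/N and N = 370:
  stratum A: (100/370)²·(1 − 22/100)·1.70²/22 = 0.00748456
  stratum B: (270/370)²·(1 − 40/270)·1.48²/40 = 0.02484
V̂(ȳ_st) = 0.0323246
SE(ȳ_st) = √0.0323246 = 0.17979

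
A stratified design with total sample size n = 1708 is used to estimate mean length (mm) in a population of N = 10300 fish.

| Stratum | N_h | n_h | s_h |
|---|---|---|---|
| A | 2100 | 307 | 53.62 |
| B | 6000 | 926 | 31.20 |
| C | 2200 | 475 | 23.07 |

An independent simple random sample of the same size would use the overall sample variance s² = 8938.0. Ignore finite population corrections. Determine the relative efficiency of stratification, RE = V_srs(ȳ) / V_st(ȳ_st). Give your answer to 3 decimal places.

V̂(ȳ_st) = Σ W_h² s_h²/n_h, with W_h = N_h/N and N = 10300:
  stratum A: (2100/10300)²·53.62²/307 = 0.389296
  stratum B: (6000/10300)²·31.20²/926 = 0.356719
  stratum C: (2200/10300)²·23.07²/475 = 0.0511178
V_st = 0.797132
V_srs = s²/n = 8938.0/1708 = 5.23302
Relative efficiency = V_srs / V_st = 5.23302/0.797132 = 6.5648

RE ≈ 6.565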